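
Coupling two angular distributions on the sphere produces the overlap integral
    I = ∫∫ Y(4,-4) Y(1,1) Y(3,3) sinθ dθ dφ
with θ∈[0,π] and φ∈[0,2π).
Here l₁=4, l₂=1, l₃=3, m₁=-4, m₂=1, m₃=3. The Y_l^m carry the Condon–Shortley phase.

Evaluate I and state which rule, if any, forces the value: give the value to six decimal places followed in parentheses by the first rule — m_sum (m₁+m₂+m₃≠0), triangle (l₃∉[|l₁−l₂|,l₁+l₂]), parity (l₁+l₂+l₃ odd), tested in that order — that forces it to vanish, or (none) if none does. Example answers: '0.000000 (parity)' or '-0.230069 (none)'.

0.325735 (none)

m-sum 0 ✓  L=8 even ✓  3≤3≤5 ✓
Π(2lᵢ+1) = 9×3×7 = 189
triangle coeff Δ(4,1,3) = 1/252
Σ_t [1,1]: t=1:−1/36 = -1/36
(3j)²=4/63 [(4 1 3; 0 0 0)], sign=+1
Σ_t [2,2]: t=2:+1/1440 = 1/1440
(3j)²=1/9 [(4 1 3; -4 1 3)], sign=+1
⇒ 4πI² = 4/3
I = (+1)√(4/3/(4π)) = 0.32573501
No selection rule forces the value: the integral is nonzero (none).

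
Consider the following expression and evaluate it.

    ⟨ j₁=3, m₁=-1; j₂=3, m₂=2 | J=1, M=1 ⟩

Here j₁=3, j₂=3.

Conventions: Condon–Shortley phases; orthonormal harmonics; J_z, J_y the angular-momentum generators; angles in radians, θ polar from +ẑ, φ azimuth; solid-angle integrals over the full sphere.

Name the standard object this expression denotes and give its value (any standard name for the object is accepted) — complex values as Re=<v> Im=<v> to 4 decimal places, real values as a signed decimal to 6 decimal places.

Clebsch–Gordan coefficient, +√(5/28) ≈ +0.422577

This is a Clebsch–Gordan (vector-coupling) coefficient.
j₁+j₂−J=5  J+j₁−j₂=1  J−j₁+j₂=1  j₁+j₂+J+1=8
(j₁±m₁, j₂±m₂, J±M) = (2,4,5,1,2,0)
P² = 720/7
sum k=4..4:
  [4] +1/24 = 1/24
S = 1/24
C² = P²·S² = 5/28 ; C = +0.422577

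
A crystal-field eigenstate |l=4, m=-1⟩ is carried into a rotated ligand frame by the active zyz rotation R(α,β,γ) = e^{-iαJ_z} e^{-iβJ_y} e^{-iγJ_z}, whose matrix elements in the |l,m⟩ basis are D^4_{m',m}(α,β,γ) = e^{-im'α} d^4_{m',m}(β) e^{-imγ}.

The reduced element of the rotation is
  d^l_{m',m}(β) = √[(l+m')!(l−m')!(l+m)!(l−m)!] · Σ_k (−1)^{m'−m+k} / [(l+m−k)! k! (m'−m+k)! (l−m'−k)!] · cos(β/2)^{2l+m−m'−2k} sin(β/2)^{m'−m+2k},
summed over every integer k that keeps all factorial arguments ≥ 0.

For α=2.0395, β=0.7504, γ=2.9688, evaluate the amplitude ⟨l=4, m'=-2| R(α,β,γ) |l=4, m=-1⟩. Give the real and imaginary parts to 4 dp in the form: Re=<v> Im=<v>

Split into d^4_{-2,-1}(β=0.7504) × two z-phases.
With c≡cos(β/2)=0.930434 and s≡sin(β/2)=0.366459, N=[2·720·6·120]^{1/2}=1018.233765
The bounds max(0,m−m')=1 and min(l+m,l−m')=3 give 3 terms
  k=1: (−1)^0·1018.2338/(240)·0.9304^7·0.3665^1 = +0.938558
  k=2: (−1)^1·1018.2338/(48)·0.9304^5·0.3665^3 = -0.727964
  k=3: (−1)^2·1018.2338/(72)·0.9304^3·0.3665^5 = +0.075283
d^4_{-2,-1}(0.7504) = +0.938558 -0.727964 +0.075283 = +0.285878
Phases: e^{-i·(-2)·2.0395}=-0.591880-0.806026i, e^{-i·(-1)·2.9688}=-0.985108+0.171934i ⇒ D=+0.206303+0.197901i

Re=0.2063 Im=0.1979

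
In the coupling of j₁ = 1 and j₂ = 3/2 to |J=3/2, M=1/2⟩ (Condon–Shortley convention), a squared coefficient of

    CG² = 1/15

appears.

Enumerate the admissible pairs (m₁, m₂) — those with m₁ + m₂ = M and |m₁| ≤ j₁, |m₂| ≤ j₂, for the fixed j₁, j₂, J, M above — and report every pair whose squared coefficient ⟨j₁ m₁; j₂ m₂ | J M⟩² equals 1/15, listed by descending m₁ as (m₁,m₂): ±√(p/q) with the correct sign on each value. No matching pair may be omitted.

Admissible pairs with m₁+m₂ = M = 1/2: (-1,3/2), (0,1/2), (1,-1/2)
  (m₁,m₂)=(1,-1/2): CG² = 8/15, CG = +√(8/15)
  (m₁,m₂)=(0,1/2): CG² = 1/15, CG = −√(1/15)   ← matches the target
  (m₁,m₂)=(-1,3/2): CG² = 2/5, CG = −√(2/5)
Pairs with CG² = 1/15: (0,1/2): −√(1/15)

(0,1/2): −√(1/15)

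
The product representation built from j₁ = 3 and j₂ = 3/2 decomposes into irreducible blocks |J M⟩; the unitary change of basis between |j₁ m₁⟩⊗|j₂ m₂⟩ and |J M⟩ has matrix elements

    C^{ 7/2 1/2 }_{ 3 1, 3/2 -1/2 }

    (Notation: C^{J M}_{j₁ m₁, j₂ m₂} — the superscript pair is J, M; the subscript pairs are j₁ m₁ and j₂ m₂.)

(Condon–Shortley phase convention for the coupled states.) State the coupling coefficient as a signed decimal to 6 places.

+√(2/7) ≈ +0.534522

triangle: 1!*5!*2!/9! = 240/362880
(j±m)!: 4!*2!*1!*2!*4!*3! = 13824
prefactor² = (2J+1)*Δ*N² = 512/7
  k=0: +1/(0!*1!*2!*1!*3!*1!) = 1/12
  k=1: −1/(1!*0!*1!*0!*4!*2!) = -1/48
Σ = 1/16  ⇒  CG² = 512/7*(1/16)² = 2/7
CG = +√(2/7) = +0.534522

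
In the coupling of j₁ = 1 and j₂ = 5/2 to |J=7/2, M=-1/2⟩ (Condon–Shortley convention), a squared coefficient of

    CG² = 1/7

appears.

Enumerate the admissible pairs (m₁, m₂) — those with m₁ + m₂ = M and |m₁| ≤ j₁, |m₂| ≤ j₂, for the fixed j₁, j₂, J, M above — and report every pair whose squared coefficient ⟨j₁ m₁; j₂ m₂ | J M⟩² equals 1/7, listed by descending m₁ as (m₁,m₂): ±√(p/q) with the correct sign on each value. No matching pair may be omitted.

Admissible pairs with m₁+m₂ = M = -1/2: (-1,1/2), (0,-1/2), (1,-3/2)
  (m₁,m₂)=(1,-3/2): CG² = 1/7, CG = +√(1/7)   ← matches the target
  (m₁,m₂)=(0,-1/2): CG² = 4/7, CG = +√(4/7)
  (m₁,m₂)=(-1,1/2): CG² = 2/7, CG = +√(2/7)
Pairs with CG² = 1/7: (1,-3/2): +√(1/7)

(1,-3/2): +√(1/7)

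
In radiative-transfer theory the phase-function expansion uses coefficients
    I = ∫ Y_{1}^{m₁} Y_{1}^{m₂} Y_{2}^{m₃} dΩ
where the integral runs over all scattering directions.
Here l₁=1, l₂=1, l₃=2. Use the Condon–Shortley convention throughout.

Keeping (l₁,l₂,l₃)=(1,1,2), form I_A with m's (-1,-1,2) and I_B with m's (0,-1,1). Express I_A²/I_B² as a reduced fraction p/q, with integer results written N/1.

2/1

l's match ⇒ only the (l;m) 3-j factors differ between A and B.
A: triangle coeff Δ(1,1,2) = 1/30; Σ_t [0,0]: t=0:+1/4 = 1/4; (3j)²=1/5 [(1 1 2; -1 -1 2)], sign=+1
B: triangle coeff Δ(1,1,2) = 1/30; Σ_t [0,0]: t=0:+1/2 = 1/2; (3j)²=1/10 [(1 1 2; 0 -1 1)], sign=-1
I_A²/I_B² = (1/5)/(1/10) = 2/1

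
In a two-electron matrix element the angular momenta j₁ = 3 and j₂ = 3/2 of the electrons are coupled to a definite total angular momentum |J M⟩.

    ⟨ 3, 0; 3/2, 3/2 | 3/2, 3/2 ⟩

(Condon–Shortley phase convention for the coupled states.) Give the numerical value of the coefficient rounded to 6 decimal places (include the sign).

j₁+j₂−J=3  J+j₁−j₂=3  J−j₁+j₂=0  j₁+j₂+J+1=7
(j₁±m₁, j₂±m₂, J±M) = (3,3,3,0,3,0)
P² = 1296/35
sum k=3..3:
  [3] −1/36 = -1/36
S = -1/36
C² = P²·S² = 1/35 ; C = -0.169031

-0.169031  (= −√(1/35))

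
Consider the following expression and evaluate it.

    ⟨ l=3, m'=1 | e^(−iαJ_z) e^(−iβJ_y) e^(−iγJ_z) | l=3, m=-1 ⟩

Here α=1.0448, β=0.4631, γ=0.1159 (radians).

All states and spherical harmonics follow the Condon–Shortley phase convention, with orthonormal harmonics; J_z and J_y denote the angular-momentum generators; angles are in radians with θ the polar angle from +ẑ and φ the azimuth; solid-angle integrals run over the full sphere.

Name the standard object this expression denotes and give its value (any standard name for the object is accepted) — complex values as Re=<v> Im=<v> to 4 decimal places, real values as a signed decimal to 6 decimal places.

This is a Wigner D-matrix element — the rotation-matrix element ⟨l m'| R(α,β,γ) |l m⟩ in the angular-momentum basis.
D^3_{1,-1}(1.0448,0.4631,0.1159) = e^{-i·1·1.0448}·d^3_{1,-1}(0.4631)·e^{-i·-1·0.1159}. Compute d first:
c=cos(0.463100/2)=0.973312, s=sin(0.463100/2)=0.229486; N=√[24·2·2·24]=48.000000
The bounds max(0,m−m')=0 and min(l+m,l−m')=2 give 3 terms
  k=0: (−1)^2·48.0000/(8)·0.9733^4·0.2295^2 = +0.283579
  k=1: (−1)^3·48.0000/(6)·0.9733^2·0.2295^4 = -0.021019
  k=2: (−1)^4·48.0000/(48)·0.9733^0·0.2295^6 = +0.000146
d^3_{1,-1}(0.4631) = +0.283579 -0.021019 +0.000146 = +0.262705
Phases: e^{-i·(1)·1.0448}=+0.502075-0.864824i, e^{-i·(-1)·0.1159}=+0.993291+0.115641i ⇒ D=+0.157286-0.210417i

Wigner D-matrix element, Re=0.1573 Im=-0.2104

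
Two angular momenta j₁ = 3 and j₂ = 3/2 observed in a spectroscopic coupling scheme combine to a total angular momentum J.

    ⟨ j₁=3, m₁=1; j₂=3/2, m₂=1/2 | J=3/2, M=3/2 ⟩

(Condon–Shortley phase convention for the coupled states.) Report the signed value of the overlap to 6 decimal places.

√[4·3!3!0!/7! · 4!2!2!1!3!0!] = √(576/35)
  +(−1)^2/∏(2,1,0,0,3,0)! = 1/12  (running 1/12)
⟨..|..⟩ = √(576/35)·(1/12) = +0.338062

+0.338062  (= +√(4/35))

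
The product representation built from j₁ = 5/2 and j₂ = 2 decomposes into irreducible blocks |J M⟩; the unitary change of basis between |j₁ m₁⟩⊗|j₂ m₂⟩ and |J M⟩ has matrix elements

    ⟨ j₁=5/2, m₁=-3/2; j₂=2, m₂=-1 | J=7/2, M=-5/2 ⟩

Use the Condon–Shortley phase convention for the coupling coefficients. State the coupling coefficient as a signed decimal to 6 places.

-0.125988

j₁+j₂−J=1  J+j₁−j₂=4  J−j₁+j₂=3  j₁+j₂+J+1=9
(j₁±m₁, j₂±m₂, J±M) = (1,4,1,3,1,6)
P² = 2304/7
sum k=0..1:
  [0] +1/48 = 1/48
  [1] −1/36 = -1/36
S = -1/144
C² = P²·S² = 1/63 ; C = -0.125988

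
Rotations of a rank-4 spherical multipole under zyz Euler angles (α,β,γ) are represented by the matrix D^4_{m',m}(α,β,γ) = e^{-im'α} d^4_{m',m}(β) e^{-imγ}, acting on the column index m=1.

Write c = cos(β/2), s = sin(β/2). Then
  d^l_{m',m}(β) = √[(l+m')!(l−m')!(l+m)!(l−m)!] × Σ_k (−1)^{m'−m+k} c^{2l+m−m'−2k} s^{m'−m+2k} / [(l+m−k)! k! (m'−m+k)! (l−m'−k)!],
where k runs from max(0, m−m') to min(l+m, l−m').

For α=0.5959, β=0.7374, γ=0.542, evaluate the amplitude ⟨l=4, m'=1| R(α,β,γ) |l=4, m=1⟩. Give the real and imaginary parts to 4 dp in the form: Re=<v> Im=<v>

Re=-0.1452 Im=0.3142

D^4_{1,1}(0.5959,0.7374,0.5420) = e^{-i·1·0.5959}·d^4_{1,1}(0.7374)·e^{-i·1·0.5420}. Compute d first:
Half-angle: c=0.932797, s=0.360403. N=√(120·6·120·6)=720.000000
k: max(0,(1)−(1))=0 … min(4+(1),4−(1))=3
  k=0: (−1)^0·720.0000/(720)·0.9328^8·0.3604^0 = +0.573186
  k=1: (−1)^1·720.0000/(48)·0.9328^6·0.3604^2 = -1.283483
  k=2: (−1)^2·720.0000/(24)·0.9328^4·0.3604^4 = +0.383198
  k=3: (−1)^3·720.0000/(72)·0.9328^2·0.3604^6 = -0.019068
d^4_{1,1}(0.7374) = +0.573186 -1.283483 +0.383198 -0.019068 = -0.346167
Phases: e^{-i·(1)·0.5959}=+0.827644-0.561254i, e^{-i·(1)·0.5420}=+0.856679-0.515850i ⇒ D=-0.145218+0.314234i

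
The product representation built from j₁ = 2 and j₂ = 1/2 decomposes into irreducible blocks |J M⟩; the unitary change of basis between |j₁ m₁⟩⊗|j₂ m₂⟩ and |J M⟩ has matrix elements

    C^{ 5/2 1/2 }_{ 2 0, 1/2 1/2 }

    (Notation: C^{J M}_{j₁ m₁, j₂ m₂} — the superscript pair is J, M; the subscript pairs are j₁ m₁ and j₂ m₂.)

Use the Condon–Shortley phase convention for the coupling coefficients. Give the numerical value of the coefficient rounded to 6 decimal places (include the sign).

+√(3/5) = +0.774597

√[6·0!4!1!/6! · 2!2!1!0!3!2!] = √(48/5)
  +(−1)^0/∏(0,0,2,1,2,0)! = 1/4  (running 1/4)
⟨..|..⟩ = √(48/5)·(1/4) = +0.774597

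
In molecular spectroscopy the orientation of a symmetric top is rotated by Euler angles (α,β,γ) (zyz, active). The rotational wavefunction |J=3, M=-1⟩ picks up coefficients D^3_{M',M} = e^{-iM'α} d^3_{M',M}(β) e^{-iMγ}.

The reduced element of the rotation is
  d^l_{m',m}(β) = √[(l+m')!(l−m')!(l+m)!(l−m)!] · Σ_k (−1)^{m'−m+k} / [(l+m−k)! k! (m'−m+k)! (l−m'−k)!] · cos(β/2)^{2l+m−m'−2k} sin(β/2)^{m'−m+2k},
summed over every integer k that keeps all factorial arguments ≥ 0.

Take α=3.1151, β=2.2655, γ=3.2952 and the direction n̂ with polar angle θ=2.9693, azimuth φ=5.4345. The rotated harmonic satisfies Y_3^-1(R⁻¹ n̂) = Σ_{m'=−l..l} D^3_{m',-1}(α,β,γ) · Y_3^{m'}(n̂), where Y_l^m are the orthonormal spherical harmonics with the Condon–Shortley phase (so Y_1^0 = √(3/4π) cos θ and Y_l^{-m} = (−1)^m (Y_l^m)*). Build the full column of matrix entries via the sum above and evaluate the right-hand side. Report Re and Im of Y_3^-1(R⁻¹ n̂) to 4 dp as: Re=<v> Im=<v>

Need the full column D^3_{m',-1} for m'=−3..3 at α=3.1151, β=2.2655, γ=3.2952.
cos(β/2)=0.424171, sin(β/2)=0.905582
d^3_{-3,-1}: single k=2 term ⇒ +0.102817;  D = +0.102535+0.007615i
d^3_{-2,-1}: k∈[1..2] ⇒ +0.039322 -0.358457 = -0.319135;  D = +0.317521+0.032058i
d^3_{-1,-1}: k∈[0..2] ⇒ +0.005824 -0.212378 +0.726013 = +0.519460;  D = +0.515268+0.065853i
d^3_{0,-1}: k∈[0..2] ⇒ -0.043075 +0.589004 -0.894892 = -0.348963;  D = +0.344854+0.053393i
d^3_{1,-1}: k∈[0..2] ⇒ +0.159284 -0.968018 +0.551527 = -0.257207;  D = -0.253047-0.046073i
d^3_{2,-1}: k∈[0..1] ⇒ -0.358457 +0.816921 = +0.458465;  D = -0.448716-0.094043i
d^3_{3,-1}: single k=0 term ⇒ +0.468640;  D = +0.455967+0.108247i
Y_3^{m'}(θ=2.9693,φ=5.4345) and Σ D·Y over m':
  (+0.1025+0.0076i)·(-0.0017+0.0012i)  (+0.3175+0.0321i)·(+0.0037-0.0294i)  (+0.5153+0.0659i)·(+0.1411+0.1602i)  (+0.3449+0.0534i)·(-0.6813+0.0000i)  (-0.2530-0.0461i)·(-0.1411+0.1602i)  (-0.4487-0.0940i)·(+0.0037+0.0294i)  (+0.4560+0.1082i)·(+0.0017+0.0012i)
Y_3^-1(R⁻¹ n̂) = -0.126004-0.000466i

Re=-0.1260 Im=-0.0005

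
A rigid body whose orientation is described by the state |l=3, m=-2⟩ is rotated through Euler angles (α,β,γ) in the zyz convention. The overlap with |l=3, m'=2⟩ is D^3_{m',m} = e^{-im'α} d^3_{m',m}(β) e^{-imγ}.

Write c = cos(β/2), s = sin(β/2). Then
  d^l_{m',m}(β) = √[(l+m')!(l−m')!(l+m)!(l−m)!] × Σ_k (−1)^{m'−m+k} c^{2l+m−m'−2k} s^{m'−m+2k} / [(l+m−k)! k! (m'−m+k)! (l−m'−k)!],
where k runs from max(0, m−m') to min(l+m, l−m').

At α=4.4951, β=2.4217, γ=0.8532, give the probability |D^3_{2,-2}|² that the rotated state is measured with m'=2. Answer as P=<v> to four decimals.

Split into d^3_{2,-2}(β=2.4217) × two z-phases.
c=cos(2.421700/2)=0.352224, s=sin(2.421700/2)=0.935916; N=√[120·1·1·120]=120.000000
k∈{0,1} keeps every argument non-negative
  k=0: (−1)^4·120.0000/(24)·0.3522^2·0.9359^4 = +0.475943
  k=1: (−1)^5·120.0000/(120)·0.3522^0·0.9359^6 = -0.672079
d^3_{2,-2}(2.4217) = +0.475943 -0.672079 = -0.196136
|D^3_{2,-2}|² = |d^3_{2,-2}(β)|² = (-0.196136)² = 0.038469 (the z-rotation phases have unit modulus)

P=0.0385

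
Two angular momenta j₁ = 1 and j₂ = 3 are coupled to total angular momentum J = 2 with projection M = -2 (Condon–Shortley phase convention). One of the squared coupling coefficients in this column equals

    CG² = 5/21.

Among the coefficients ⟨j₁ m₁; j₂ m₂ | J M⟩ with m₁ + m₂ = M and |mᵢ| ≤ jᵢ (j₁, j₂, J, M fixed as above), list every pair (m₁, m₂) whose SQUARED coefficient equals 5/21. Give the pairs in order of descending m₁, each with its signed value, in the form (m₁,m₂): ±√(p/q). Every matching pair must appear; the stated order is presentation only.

Admissible pairs with m₁+m₂ = M = -2: (-1,-1), (0,-2), (1,-3)
  (m₁,m₂)=(1,-3): CG² = 5/7, CG = +√(5/7)
  (m₁,m₂)=(0,-2): CG² = 5/21, CG = −√(5/21)   ← matches the target
  (m₁,m₂)=(-1,-1): CG² = 1/21, CG = +√(1/21)
Pairs with CG² = 5/21: (0,-2): −√(5/21)

(0,-2): −√(5/21)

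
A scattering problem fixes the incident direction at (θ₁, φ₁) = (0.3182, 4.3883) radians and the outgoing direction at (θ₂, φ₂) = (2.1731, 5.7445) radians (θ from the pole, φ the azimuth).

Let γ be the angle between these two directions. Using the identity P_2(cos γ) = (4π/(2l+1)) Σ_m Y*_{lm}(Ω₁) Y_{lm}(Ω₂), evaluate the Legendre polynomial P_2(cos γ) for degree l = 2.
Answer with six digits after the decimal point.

-0.149774

Summing Y*_{l m}(θ₁,φ₁)·Y_{l m}(θ₂,φ₂) over m ∈ [−2, 2]; prefactor 4π/(2·2+1) = 2.513274:
  [-2]  conj(Y_{2,-2})(Ω₁) = -0.030140+0.022826i ; Y_{2,-2}(Ω₂) = +0.124233+0.231004i ; Δ = -0.009017-0.004127i
  [-1]  conj(Y_{2,-1})(Ω₁) = -0.073104-0.217613i ; Y_{2,-1}(Ω₂) = -0.309588-0.185023i ; Δ = -0.017632+0.080896i
  [+0]  conj(Y_{2,0})(Ω₁) = +0.538172-0.000000i ; Y_{2,0}(Ω₂) = -0.011698+0.000000i ; Δ = -0.006295+0.000000i
  [+1]  conj(Y_{2,1})(Ω₁) = +0.073104-0.217613i ; Y_{2,1}(Ω₂) = +0.309588-0.185023i ; Δ = -0.017632-0.080896i
  [+2]  conj(Y_{2,2})(Ω₁) = -0.030140-0.022826i ; Y_{2,2}(Ω₂) = +0.124233-0.231004i ; Δ = -0.009017+0.004127i
Σ over m = -0.059593+0.000000i; ×(4π/5) → -0.149774+0.000000i. Real part: -0.149774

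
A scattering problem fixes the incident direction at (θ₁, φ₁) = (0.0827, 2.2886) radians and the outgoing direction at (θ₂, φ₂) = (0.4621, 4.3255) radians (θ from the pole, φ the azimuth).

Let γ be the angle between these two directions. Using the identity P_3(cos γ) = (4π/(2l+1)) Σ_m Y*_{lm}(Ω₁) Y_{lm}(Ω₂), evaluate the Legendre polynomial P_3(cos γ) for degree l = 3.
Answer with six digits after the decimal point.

Term-by-term m-sum for l=3 (normalisation 4π/7 = 1.795196):
  [-3]  conj(Y_{3,-3})(Ω₁) = (0.000196, 0.000129) ; Y_{3,-3}(Ω₂) = (0.033906, -0.014742) ; Δ = (0.000009, 0.000001)
  [-2]  conj(Y_{3,-2})(Ω₁) = (-0.000937, -0.006886) ; Y_{3,-2}(Ω₂) = (-0.130057, -0.127069) ; Δ = (-0.000753, 0.001015)
  [-1]  conj(Y_{3,-1})(Ω₁) = (-0.069638, 0.079751) ; Y_{3,-1}(Ω₂) = (-0.163428, 0.401126) ; Δ = (-0.020609, -0.040967)
  [+0]  conj(Y_{3,0})(Ω₁) = (0.731113, -0.000000) ; Y_{3,0}(Ω₂) = (0.336102, 0.000000) ; Δ = (0.245729, 0.000000)
  [+1]  conj(Y_{3,1})(Ω₁) = (0.069638, 0.079751) ; Y_{3,1}(Ω₂) = (0.163428, 0.401126) ; Δ = (-0.020609, 0.040967)
  [+2]  conj(Y_{3,2})(Ω₁) = (-0.000937, 0.006886) ; Y_{3,2}(Ω₂) = (-0.130057, 0.127069) ; Δ = (-0.000753, -0.001015)
  [+3]  conj(Y_{3,3})(Ω₁) = (-0.000196, 0.000129) ; Y_{3,3}(Ω₂) = (-0.033906, -0.014742) ; Δ = (0.000009, -0.000001)
Σ over m = (0.203021, -0.000000); ×(4π/7) → (0.364462, -0.000000). Real part: 0.364462

0.364462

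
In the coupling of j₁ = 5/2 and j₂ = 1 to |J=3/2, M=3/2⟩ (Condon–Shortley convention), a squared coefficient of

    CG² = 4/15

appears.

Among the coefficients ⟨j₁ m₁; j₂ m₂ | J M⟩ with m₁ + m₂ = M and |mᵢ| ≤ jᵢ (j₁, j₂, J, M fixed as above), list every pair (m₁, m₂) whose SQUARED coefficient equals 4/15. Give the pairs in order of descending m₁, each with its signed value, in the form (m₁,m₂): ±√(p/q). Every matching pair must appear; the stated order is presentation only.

(3/2,0): −√(4/15)

Admissible pairs with m₁+m₂ = M = 3/2: (1/2,1), (3/2,0), (5/2,-1)
  (m₁,m₂)=(5/2,-1): CG² = 2/3, CG = +√(2/3)
  (m₁,m₂)=(3/2,0): CG² = 4/15, CG = −√(4/15)   ← matches the target
  (m₁,m₂)=(1/2,1): CG² = 1/15, CG = +√(1/15)
Pairs with CG² = 4/15: (3/2,0): −√(4/15)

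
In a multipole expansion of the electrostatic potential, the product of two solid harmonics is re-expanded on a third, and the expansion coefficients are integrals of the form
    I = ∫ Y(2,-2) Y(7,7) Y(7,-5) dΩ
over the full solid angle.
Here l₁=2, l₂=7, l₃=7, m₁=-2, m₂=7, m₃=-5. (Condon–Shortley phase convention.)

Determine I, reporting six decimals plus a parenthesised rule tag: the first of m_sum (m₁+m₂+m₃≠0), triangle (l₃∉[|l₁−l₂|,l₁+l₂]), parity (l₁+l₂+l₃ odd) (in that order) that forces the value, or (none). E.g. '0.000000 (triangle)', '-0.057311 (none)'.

m-sum 0 ✓  L=16 even ✓  5≤7≤9 ✓
Π(2lᵢ+1) = 5×15×15 = 1125
triangle coeff Δ(2,7,7) = 1/185640
Σ_t [0,2]: t=0:+1/2419200 t=1:−1/518400 t=2:+1/2419200 = -1/907200
(3j)²=56/3315 [(2 7 7; 0 0 0)], sign=+1
Σ_t [2,2]: t=2:+1/1916006400 = 1/1916006400
(3j)²=1/340 [(2 7 7; -2 7 -5)], sign=+1
⇒ 4πI² = 210/3757
I = (+1)√(210/3757/(4π)) = 0.06669359
No selection rule forces the value: the integral is nonzero (none).

0.066694 (none)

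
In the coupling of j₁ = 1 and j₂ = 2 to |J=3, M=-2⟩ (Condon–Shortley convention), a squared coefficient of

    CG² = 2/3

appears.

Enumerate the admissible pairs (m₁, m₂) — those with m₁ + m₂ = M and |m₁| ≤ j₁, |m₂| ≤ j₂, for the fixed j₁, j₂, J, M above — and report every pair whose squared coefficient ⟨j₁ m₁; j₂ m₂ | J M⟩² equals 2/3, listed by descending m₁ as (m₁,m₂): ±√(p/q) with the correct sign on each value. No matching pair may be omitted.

Admissible pairs with m₁+m₂ = M = -2: (-1,-1), (0,-2)
  (m₁,m₂)=(0,-2): CG² = 1/3, CG = +√(1/3)
  (m₁,m₂)=(-1,-1): CG² = 2/3, CG = +√(2/3)   ← matches the target
Pairs with CG² = 2/3: (-1,-1): +√(2/3)

(-1,-1): +√(2/3)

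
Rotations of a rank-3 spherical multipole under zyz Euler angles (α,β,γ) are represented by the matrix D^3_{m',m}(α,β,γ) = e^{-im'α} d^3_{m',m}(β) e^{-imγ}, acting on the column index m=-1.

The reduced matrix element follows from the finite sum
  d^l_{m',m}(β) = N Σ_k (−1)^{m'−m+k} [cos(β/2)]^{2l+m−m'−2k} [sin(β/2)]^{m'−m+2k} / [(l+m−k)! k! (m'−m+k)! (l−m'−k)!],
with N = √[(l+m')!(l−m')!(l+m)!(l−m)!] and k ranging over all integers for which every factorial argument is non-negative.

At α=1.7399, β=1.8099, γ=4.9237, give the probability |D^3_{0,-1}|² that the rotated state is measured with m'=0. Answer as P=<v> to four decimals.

P=0.0916

D^3_{0,-1}(1.7399,1.8099,4.9237) = e^{-i·0·1.7399}·d^3_{0,-1}(1.8099)·e^{-i·-1·4.9237}. Compute d first:
With c≡cos(β/2)=0.617725 and s≡sin(β/2)=0.786394, N=[6·6·2·24]^{1/2}=41.569219
k: max(0,(-1)−(0))=0 … min(3+(-1),3−(0))=2
  k=0: (−1)^1·41.5692/(12)·0.6177^5·0.7864^1 = -0.245023
  k=1: (−1)^2·41.5692/(4)·0.6177^3·0.7864^3 = +1.191292
  k=2: (−1)^3·41.5692/(12)·0.6177^1·0.7864^5 = -0.643558
d^3_{0,-1}(1.8099) = -0.245023 +1.191292 -0.643558 = +0.302712
|D^3_{0,-1}|² = |d^3_{0,-1}(β)|² = (+0.302712)² = 0.091634 (the z-rotation phases have unit modulus)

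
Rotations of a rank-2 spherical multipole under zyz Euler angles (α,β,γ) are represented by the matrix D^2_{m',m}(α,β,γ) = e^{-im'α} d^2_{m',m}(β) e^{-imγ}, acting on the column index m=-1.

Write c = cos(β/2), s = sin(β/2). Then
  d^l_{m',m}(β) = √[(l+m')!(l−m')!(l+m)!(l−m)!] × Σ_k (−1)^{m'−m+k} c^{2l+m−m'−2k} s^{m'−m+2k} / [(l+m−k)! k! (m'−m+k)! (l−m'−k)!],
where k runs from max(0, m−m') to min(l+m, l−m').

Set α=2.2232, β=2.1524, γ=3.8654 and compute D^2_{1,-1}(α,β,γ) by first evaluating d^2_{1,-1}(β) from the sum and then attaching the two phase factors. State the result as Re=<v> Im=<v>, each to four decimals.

Split into d^2_{1,-1}(β=2.1524) × two z-phases.
With c≡cos(β/2)=0.474676 and s≡sin(β/2)=0.880160, N=[6·1·1·6]^{1/2}=6.000000
k∈{0,1} keeps every argument non-negative
  k=0: (−1)^2·6.0000/(2)·0.4747^2·0.8802^2 = +0.523649
  k=1: (−1)^3·6.0000/(6)·0.4747^0·0.8802^4 = -0.600133
d^2_{1,-1}(2.1524) = +0.523649 -0.600133 = -0.076484
D = (-0.607098-0.794627i)·(-0.076484)·(-0.749290-0.662242i) = +0.005457-0.076289i

Re=0.0055 Im=-0.0763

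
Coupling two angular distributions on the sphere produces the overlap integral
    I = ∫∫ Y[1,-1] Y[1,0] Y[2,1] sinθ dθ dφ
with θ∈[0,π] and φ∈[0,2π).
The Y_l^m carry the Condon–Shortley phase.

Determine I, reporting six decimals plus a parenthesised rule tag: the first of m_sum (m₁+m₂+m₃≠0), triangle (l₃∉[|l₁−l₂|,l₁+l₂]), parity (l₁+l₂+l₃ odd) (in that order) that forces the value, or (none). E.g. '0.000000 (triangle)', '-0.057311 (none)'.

Checks pass: Σm=0; 4 even; l₃=2∈[0,2].
(2·1+1)(2·1+1)(2·2+1) = 45
Δ: 0! 2! 2! / 5! → 1/30
sum: t=0:+1/1 = 1/1
3j²(1 1 2; 0 0 0) = Δ·Π!·Σ² = 2/15  (sign +1)
sum: t=0:+1/2 = 1/2
3j²(1 1 2; -1 0 1) = Δ·Π!·Σ² = 1/10  (sign -1)
combine: 4πI² = 45·2/15·1/10 = 3/5
take √, sign -1: I = -0.21850969
No selection rule forces the value: the integral is nonzero (none).

-0.218510 (none)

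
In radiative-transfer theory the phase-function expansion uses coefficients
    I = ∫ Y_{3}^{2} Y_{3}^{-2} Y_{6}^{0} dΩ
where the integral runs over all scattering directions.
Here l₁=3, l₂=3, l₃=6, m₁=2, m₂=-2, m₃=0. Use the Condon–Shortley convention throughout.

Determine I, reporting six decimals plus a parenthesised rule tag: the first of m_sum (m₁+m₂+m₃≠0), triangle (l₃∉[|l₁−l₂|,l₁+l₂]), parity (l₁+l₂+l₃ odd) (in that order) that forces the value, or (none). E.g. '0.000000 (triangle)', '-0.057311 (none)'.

Rules hold: Σm=0, L=12 even, 0≤6≤6.
N = 7·7·13 = 637
Δ = 0!·6!·6!/13! = 1/12012
Racah Σ t=0..0: t=0:+1/1296 = 1/1296
⇒ 3j(3 3 6; 0 0 0)² = 100/3003, sgn +1
Racah Σ t=0..0: t=0:+1/14400 = 1/14400
⇒ 3j(3 3 6; 2 -2 0)² = 3/1001, sgn +1
4πI² = N·(3j₀)²·(3jₘ)² = 100/1573
I = +1·√(0.0635728/4π) = 0.07112638
No selection rule forces the value: the integral is nonzero (none).

0.071126 (none)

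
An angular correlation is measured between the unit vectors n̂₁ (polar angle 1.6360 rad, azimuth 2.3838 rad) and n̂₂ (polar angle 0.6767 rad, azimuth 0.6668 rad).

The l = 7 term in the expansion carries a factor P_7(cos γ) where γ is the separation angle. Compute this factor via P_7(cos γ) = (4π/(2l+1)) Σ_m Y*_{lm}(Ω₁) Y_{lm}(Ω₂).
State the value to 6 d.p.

Expand P_7 via completeness: Σ_{m} conj(Y_{7,m}) at Ω₁ times Y_{7,m} at Ω₂ —
  m=-7: (-0.274974, -0.408769) × (-0.000846, 0.018866) = (0.007944, -0.004842)  (running Σ = (0.007944, -0.004842))
  m=-6: (0.019845, -0.118715) × (-0.057449, 0.066623) = (0.006769, 0.008142)  (running Σ = (0.014713, 0.003300))
  m=-5: (-0.273609, 0.206866) × (-0.239394, 0.046638) = (0.055853, -0.062283)  (running Σ = (0.070566, -0.058983))
  m=-4: (-0.138766, -0.015385) × (-0.383687, -0.197025) = (0.050212, 0.033244)  (running Σ = (0.120777, -0.025739))
  m=-3: (0.193385, 0.228395) × (-0.177858, -0.388216) = (0.054272, -0.115697)  (running Σ = (0.175049, -0.141436))
  m=-2: (-0.008142, 0.147329) × (0.010926, -0.045194) = (0.006569, 0.001978)  (running Σ = (0.181618, -0.139458))
  m=-1: (0.205360, -0.194324) × (-0.298126, 0.234642) = (-0.015627, 0.106119)  (running Σ = (0.165992, -0.033339))
  m=0: (0.149828, -0.000000) × (-0.171895, 0.000000) = (-0.025755, 0.000000)  (running Σ = (0.140237, -0.033339))
  m=1: (-0.205360, -0.194324) × (0.298126, 0.234642) = (-0.015627, -0.106119)  (running Σ = (0.124611, -0.139458))
  m=2: (-0.008142, -0.147329) × (0.010926, 0.045194) = (0.006569, -0.001978)  (running Σ = (0.131180, -0.141436))
  m=3: (-0.193385, 0.228395) × (0.177858, -0.388216) = (0.054272, 0.115697)  (running Σ = (0.185452, -0.025739))
  m=4: (-0.138766, 0.015385) × (-0.383687, 0.197025) = (0.050212, -0.033244)  (running Σ = (0.235663, -0.058983))
  m=5: (0.273609, 0.206866) × (0.239394, 0.046638) = (0.055853, 0.062283)  (running Σ = (0.291516, 0.003300))
  m=6: (0.019845, 0.118715) × (-0.057449, -0.066623) = (0.006769, -0.008142)  (running Σ = (0.298285, -0.004842))
  m=7: (0.274974, -0.408769) × (0.000846, 0.018866) = (0.007944, 0.004842)  (running Σ = (0.306229, -0.000000))
Accumulated sum (0.306229, -0.000000); after 4π/(2l+1) scaling, (0.256546, -0.000000) ⇒ P_7 = 0.256546

0.256546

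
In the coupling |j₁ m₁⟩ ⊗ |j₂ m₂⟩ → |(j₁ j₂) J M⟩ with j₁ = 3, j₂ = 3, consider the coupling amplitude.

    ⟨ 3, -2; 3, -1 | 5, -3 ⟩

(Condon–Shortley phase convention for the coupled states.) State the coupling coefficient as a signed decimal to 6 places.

triangle: 1!·5!·5!/12! = 14400/479001600
(j±m)!: 1!·5!·2!·4!·2!·8! = 464486400
prefactor² = (2J+1)·Δ·N² = 153600
  k=0: +1/(0!·1!·5!·2!·0!·3!) = 1/1440
  k=1: −1/(1!·0!·4!·1!·1!·4!) = -1/576
Σ = -1/960  ⇒  CG² = 153600·(-1/960)² = 1/6
CG = −√(1/6) = -0.408248

-0.408248  (= −√(1/6))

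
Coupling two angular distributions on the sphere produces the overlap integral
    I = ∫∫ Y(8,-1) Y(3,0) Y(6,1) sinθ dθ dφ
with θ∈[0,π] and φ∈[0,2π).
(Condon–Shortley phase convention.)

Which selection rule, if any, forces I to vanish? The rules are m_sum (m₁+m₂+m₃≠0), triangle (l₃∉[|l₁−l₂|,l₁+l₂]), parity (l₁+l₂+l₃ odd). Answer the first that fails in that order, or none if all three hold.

parity

azimuthal sum: -1 + 0 + 1 = 0  ✓
5 ≤ 6 ≤ 11 (triangle on l)  ✓
L = 8 + 3 + 6 = 17 (odd)  ✗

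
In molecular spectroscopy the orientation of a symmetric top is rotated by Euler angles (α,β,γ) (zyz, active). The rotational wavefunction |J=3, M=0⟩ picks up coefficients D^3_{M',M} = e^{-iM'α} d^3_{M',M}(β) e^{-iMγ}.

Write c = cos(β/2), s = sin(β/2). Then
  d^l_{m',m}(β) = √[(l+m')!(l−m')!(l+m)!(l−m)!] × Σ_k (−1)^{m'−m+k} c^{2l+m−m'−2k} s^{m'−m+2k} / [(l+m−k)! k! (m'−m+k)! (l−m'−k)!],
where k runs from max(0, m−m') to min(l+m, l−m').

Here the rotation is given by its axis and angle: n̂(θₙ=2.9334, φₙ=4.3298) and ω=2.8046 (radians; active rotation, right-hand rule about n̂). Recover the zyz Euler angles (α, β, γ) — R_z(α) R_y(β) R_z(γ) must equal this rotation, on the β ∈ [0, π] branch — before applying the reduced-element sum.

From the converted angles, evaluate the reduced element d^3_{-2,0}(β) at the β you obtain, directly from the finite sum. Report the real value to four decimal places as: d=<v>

Axis–angle → zyz. n̂ = (sinθₙcosφₙ, sinθₙsinφₙ, cosθₙ) = (-0.077163, -0.191748, -0.978406), ω = 2.8046.
R = I cosω + sinω [n̂]ₓ + (1−cosω) n̂n̂ᵀ gives
  R = [-0.932180, +0.352270, +0.083345; -0.294751, -0.872287, +0.390177; +0.210149, +0.339149, +0.916960]
β = atan2(√(R₁₃²+R₂₃²), R₃₃) = 0.410404; α = atan2(R₂₃, R₁₃) mod 2π = 1.360350; γ = atan2(R₃₂, −R₃₁) mod 2π = 2.125528
d^3_{-2,0}(β=0.4104) via the finite sum:
With c≡cos(β/2)=0.979020 and s≡sin(β/2)=0.203765, N=[1·120·6·6]^{1/2}=65.726707
k: max(0,(0)−(-2))=2 … min(3+(0),3−(-2))=3
  k=2: (−1)^0·65.7267/(12)·0.9790^4·0.2038^2 = +0.208922
  k=3: (−1)^1·65.7267/(12)·0.9790^2·0.2038^4 = -0.009050
d^3_{-2,0}(0.4104) = +0.208922 -0.009050 = +0.199872

d=0.1999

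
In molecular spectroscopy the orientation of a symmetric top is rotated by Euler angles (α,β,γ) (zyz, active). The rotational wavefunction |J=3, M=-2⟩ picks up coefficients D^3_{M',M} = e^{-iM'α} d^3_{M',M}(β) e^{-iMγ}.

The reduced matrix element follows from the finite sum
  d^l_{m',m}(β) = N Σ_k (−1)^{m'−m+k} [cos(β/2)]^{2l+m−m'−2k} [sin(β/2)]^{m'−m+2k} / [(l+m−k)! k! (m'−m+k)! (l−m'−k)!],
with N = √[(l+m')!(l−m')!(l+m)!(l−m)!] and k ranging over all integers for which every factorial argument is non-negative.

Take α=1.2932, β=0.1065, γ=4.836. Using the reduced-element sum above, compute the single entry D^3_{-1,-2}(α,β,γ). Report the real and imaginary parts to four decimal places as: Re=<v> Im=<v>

Re=0.0050 Im=0.1661

D^3_{-1,-2}(1.2932,0.1065,4.8360) = e^{-i·-1·1.2932}·d^3_{-1,-2}(0.1065)·e^{-i·-2·4.8360}. Compute d first:
c=cos(0.106500/2)=0.998583, s=sin(0.106500/2)=0.053225; N=√[2·24·1·120]=75.894664
k: max(0,(-2)−(-1))=0 … min(3+(-2),3−(-1))=1
  k=0: (−1)^1·75.8947/(24)·0.9986^5·0.0532^1 = -0.167122
  k=1: (−1)^2·75.8947/(12)·0.9986^3·0.0532^3 = +0.000950
d^3_{-1,-2}(0.1065) = -0.167122 +0.000950 = -0.166173
Phases: e^{-i·(-1)·1.2932}=+0.274045+0.961717i, e^{-i·(-2)·4.8360}=-0.969596-0.244711i ⇒ D=+0.005047+0.166096i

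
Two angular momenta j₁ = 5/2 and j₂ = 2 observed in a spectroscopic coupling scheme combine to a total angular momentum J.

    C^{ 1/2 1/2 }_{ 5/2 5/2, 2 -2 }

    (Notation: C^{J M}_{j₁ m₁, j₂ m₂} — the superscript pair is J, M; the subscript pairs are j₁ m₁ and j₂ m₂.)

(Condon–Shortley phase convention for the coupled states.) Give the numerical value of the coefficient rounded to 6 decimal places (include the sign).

triangle: 4!·1!·0!/6! = 24/720
(j±m)!: 5!·0!·0!·4!·1!·0! = 2880
prefactor² = (2J+1)·Δ·N² = 192
  k=0: +1/(0!·4!·0!·0!·1!·0!) = 1/24
Σ = 1/24  ⇒  CG² = 192·(1/24)² = 1/3
CG = +√(1/3) = +0.577350

+0.577350  (= +√(1/3))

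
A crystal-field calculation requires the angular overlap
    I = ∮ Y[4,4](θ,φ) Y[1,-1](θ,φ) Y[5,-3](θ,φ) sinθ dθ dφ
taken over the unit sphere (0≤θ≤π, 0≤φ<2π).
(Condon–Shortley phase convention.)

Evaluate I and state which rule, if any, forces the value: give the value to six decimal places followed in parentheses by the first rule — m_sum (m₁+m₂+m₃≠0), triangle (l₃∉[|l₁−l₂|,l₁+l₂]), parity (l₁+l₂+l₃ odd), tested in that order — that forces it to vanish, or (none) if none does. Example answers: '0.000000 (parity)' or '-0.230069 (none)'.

-0.049106 (none)

Rules hold: Σm=0, L=10 even, 3≤5≤5.
N = 9·3·11 = 297
Δ = 0!·8!·2!/11! = 1/495
Racah Σ t=0..0: t=0:+1/576 = 1/576
⇒ 3j(4 1 5; 0 0 0)² = 5/99, sgn -1
Racah Σ t=0..0: t=0:+1/80640 = 1/80640
⇒ 3j(4 1 5; 4 -1 -3)² = 1/495, sgn +1
4πI² = N·(3j₀)²·(3jₘ)² = 1/33
I = -1·√(0.030303/4π) = -0.04910640
No selection rule forces the value: the integral is nonzero (none).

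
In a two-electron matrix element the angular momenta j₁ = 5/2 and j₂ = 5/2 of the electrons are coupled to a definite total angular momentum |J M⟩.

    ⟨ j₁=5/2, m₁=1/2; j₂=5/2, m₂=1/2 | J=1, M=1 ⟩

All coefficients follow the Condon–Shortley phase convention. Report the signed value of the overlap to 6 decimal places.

triangle: 4!·1!·1!/7! = 24/5040
(j±m)!: 3!·2!·3!·2!·2!·0! = 288
prefactor² = (2J+1)·Δ·N² = 144/35
  k=2: +1/(2!·2!·0!·1!·1!·0!) = 1/4
Σ = 1/4  ⇒  CG² = 144/35·(1/4)² = 9/35
CG = +√(9/35) = +0.507093

+0.507093  (= +√(9/35))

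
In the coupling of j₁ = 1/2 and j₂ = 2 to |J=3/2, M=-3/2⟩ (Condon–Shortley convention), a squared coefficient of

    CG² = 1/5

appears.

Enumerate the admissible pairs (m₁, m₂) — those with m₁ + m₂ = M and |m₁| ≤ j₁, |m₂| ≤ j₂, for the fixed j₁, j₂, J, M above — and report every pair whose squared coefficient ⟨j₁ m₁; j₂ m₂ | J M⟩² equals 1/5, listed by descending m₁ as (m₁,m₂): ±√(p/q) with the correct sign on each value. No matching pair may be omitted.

(-1/2,-1): −√(1/5)

Admissible pairs with m₁+m₂ = M = -3/2: (-1/2,-1), (1/2,-2)
  (m₁,m₂)=(1/2,-2): CG² = 4/5, CG = +√(4/5)
  (m₁,m₂)=(-1/2,-1): CG² = 1/5, CG = −√(1/5)   ← matches the target
Pairs with CG² = 1/5: (-1/2,-1): −√(1/5)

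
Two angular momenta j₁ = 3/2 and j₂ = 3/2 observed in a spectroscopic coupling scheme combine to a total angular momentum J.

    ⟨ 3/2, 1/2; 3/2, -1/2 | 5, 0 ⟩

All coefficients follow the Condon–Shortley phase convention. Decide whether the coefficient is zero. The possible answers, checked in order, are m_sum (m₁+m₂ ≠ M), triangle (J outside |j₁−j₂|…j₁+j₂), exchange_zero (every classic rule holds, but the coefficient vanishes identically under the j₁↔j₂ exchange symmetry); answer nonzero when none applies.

triangle

m-sum: m₁+m₂ = 1/2+(-1/2) = 0, M = 0  ✓
triangle: need |j₁−j₂| ≤ J ≤ j₁+j₂, i.e. J ∈ [0, 3]; J = 5 is outside ✗ ⇒ coefficient is 0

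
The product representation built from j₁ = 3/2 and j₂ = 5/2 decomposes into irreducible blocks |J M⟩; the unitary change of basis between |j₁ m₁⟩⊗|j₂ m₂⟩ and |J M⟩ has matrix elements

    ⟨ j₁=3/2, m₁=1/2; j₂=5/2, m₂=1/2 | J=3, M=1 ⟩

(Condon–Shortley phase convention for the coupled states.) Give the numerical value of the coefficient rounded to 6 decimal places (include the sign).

+0.129099  (= +√(1/60))

triangle: 1!×2!×4!/8! = 48/40320
(j±m)!: 2!×1!×3!×2!×4!×2! = 1152
prefactor² = (2J+1)×Δ×N² = 48/5
  k=0: +1/(0!×1!×1!×3!×1!×1!) = 1/6
  k=1: −1/(1!×0!×0!×2!×2!×2!) = -1/8
Σ = 1/24  ⇒  CG² = 48/5×(1/24)² = 1/60
CG = +√(1/60) = +0.129099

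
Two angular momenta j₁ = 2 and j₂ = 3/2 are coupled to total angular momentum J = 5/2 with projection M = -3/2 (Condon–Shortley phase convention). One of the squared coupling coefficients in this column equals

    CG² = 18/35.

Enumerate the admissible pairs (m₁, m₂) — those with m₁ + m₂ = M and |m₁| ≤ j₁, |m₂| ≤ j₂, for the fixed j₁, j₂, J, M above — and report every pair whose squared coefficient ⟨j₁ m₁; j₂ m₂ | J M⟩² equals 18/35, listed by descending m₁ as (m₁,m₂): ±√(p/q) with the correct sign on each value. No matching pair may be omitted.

Admissible pairs with m₁+m₂ = M = -3/2: (-2,1/2), (-1,-1/2), (0,-3/2)
  (m₁,m₂)=(0,-3/2): CG² = 18/35, CG = +√(18/35)   ← matches the target
  (m₁,m₂)=(-1,-1/2): CG² = 1/35, CG = −√(1/35)
  (m₁,m₂)=(-2,1/2): CG² = 16/35, CG = −√(16/35)
Pairs with CG² = 18/35: (0,-3/2): +√(18/35)

(0,-3/2): +√(18/35)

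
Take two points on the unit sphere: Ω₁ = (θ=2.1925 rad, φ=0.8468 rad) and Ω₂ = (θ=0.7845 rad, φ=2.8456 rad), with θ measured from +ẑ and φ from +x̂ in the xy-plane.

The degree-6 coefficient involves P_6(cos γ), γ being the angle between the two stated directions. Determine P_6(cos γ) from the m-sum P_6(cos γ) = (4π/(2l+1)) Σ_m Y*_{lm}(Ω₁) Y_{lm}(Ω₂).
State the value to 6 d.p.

Summing Y*_{l m}(θ₁,φ₁)·Y_{l m}(θ₂,φ₂) over m ∈ [−6, 6]; prefactor 4π/(2·6+1) = 0.966644:
  m=-6: (0.05020 - 0.13003j) × (-0.01224 + 0.05880j) = 0.00703 + 0.00454j  (running Σ = 0.00703 + 0.00454j)
  m=-5: (0.15925 + 0.30711j) × (-0.01891 - 0.20757j) = 0.06074 - 0.03886j  (running Σ = 0.06777 - 0.03432j)
  m=-4: (-0.41273 - 0.10346j) × (0.15121 + 0.37120j) = -0.02400 - 0.16885j  (running Σ = 0.04376 - 0.20317j)
  m=-3: (0.12291 - 0.08430j) × (-0.25744 - 0.31652j) = -0.05832 - 0.01720j  (running Σ = -0.01456 - 0.22037j)
  m=-2: (0.03450 - 0.27952j) × (0.03554 + 0.02390j) = 0.00791 - 0.00911j  (running Σ = -0.00665 - 0.22948j)
  m=-1: (0.17819 + 0.20154j) × (0.34427 + 0.10498j) = 0.04019 + 0.08809j  (running Σ = 0.03353 - 0.14139j)
  m=0: (0.21537 + 0.00000j) × (-0.15307 + 0.00000j) = -0.03297 + 0.00000j  (running Σ = 0.00057 - 0.14139j)
  m=1: (-0.17819 + 0.20154j) × (-0.34427 + 0.10498j) = 0.04019 - 0.08809j  (running Σ = 0.04075 - 0.22948j)
  m=2: (0.03450 + 0.27952j) × (0.03554 - 0.02390j) = 0.00791 + 0.00911j  (running Σ = 0.04866 - 0.22037j)
  m=3: (-0.12291 - 0.08430j) × (0.25744 - 0.31652j) = -0.05832 + 0.01720j  (running Σ = -0.00966 - 0.20317j)
  m=4: (-0.41273 + 0.10346j) × (0.15121 - 0.37120j) = -0.02400 + 0.16885j  (running Σ = -0.03367 - 0.03432j)
  m=5: (-0.15925 + 0.30711j) × (0.01891 - 0.20757j) = 0.06074 + 0.03886j  (running Σ = 0.02707 + 0.00454j)
  m=6: (0.05020 + 0.13003j) × (-0.01224 - 0.05880j) = 0.00703 - 0.00454j  (running Σ = 0.03410 - 0.00000j)
Total Σ_m = 0.03410 - 0.00000j. Multiply by 0.966644: 0.03296 - 0.00000j. P_6(cos γ) = 0.032962

0.032962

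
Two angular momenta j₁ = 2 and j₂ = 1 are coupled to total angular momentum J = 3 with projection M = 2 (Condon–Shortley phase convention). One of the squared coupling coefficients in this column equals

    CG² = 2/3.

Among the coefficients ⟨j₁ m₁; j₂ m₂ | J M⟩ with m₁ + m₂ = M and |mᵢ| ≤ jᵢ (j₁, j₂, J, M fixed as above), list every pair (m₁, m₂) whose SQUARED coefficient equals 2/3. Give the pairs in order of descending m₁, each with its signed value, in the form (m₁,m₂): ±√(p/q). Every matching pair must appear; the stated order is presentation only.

Admissible pairs with m₁+m₂ = M = 2: (1,1), (2,0)
  (m₁,m₂)=(2,0): CG² = 1/3, CG = +√(1/3)
  (m₁,m₂)=(1,1): CG² = 2/3, CG = +√(2/3)   ← matches the target
Pairs with CG² = 2/3: (1,1): +√(2/3)

(1,1): +√(2/3)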